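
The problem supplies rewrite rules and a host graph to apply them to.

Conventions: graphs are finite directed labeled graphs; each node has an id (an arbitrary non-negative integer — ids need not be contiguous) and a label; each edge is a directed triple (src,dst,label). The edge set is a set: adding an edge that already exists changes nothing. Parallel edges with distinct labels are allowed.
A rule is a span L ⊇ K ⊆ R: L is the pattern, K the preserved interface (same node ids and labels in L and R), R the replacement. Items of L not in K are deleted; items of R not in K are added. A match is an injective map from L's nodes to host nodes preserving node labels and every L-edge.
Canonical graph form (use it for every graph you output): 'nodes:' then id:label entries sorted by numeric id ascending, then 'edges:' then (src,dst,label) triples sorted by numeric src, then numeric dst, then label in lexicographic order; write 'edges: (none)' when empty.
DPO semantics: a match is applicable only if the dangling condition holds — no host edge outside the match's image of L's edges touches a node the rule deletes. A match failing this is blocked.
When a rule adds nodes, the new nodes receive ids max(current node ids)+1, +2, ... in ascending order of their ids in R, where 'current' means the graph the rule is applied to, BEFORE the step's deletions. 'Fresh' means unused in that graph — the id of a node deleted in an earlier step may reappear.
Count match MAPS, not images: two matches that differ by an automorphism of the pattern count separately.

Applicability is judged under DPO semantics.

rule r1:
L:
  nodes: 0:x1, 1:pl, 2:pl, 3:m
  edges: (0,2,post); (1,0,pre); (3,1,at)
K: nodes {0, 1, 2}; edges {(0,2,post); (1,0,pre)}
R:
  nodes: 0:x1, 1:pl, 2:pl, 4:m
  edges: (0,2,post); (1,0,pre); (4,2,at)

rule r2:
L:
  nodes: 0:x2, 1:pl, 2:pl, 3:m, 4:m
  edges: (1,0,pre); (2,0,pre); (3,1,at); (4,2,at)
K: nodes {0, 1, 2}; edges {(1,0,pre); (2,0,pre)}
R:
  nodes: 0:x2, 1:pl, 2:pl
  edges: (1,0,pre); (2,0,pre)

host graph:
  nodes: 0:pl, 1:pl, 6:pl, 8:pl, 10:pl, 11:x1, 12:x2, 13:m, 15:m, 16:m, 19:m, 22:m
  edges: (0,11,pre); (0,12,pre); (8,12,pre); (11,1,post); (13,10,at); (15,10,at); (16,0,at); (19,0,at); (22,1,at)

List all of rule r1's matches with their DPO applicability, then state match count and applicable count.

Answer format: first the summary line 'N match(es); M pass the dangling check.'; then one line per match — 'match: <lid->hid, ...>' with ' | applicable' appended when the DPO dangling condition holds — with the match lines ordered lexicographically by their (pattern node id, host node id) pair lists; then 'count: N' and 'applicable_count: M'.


2 match(es); 2 pass the dangling check.
match: 0->11, 1->0, 2->1, 3->16 | applicable
match: 0->11, 1->0, 2->1, 3->19 | applicable
count: 2
applicable_count: 2


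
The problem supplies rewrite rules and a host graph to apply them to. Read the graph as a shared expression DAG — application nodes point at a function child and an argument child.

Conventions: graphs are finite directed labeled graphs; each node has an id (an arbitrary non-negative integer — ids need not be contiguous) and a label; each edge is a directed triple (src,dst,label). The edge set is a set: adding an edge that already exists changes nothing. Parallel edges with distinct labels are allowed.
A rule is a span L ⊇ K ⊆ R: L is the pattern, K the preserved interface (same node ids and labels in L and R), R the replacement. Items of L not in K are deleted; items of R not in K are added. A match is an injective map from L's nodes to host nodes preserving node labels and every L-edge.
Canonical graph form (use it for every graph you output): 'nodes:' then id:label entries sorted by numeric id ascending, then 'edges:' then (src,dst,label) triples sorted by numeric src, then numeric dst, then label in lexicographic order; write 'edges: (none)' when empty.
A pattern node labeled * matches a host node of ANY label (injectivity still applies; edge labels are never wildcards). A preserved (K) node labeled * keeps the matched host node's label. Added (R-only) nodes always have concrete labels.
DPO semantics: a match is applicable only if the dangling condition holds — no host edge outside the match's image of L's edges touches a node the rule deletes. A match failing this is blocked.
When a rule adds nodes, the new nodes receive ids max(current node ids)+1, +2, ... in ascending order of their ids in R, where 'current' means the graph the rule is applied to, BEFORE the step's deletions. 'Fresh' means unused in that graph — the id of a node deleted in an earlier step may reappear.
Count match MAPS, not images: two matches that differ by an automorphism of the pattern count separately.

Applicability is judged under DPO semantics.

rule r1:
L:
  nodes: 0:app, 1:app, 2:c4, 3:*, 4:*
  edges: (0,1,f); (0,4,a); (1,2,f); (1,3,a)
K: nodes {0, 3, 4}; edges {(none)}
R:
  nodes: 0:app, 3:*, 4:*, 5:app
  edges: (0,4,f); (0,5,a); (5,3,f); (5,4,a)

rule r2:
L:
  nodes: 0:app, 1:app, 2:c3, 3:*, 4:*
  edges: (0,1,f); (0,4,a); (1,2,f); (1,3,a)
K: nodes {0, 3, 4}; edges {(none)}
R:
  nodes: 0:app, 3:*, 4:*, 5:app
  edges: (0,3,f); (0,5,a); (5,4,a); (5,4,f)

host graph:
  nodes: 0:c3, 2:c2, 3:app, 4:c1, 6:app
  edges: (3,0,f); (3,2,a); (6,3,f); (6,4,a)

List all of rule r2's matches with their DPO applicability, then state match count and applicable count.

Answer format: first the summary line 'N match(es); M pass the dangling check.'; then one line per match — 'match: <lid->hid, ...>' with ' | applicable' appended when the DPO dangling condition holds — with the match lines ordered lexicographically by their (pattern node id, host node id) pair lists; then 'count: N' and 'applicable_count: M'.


1 match(es); 1 pass the dangling check.
match: 0->6, 1->3, 2->0, 3->2, 4->4 | applicable
count: 1
applicable_count: 1


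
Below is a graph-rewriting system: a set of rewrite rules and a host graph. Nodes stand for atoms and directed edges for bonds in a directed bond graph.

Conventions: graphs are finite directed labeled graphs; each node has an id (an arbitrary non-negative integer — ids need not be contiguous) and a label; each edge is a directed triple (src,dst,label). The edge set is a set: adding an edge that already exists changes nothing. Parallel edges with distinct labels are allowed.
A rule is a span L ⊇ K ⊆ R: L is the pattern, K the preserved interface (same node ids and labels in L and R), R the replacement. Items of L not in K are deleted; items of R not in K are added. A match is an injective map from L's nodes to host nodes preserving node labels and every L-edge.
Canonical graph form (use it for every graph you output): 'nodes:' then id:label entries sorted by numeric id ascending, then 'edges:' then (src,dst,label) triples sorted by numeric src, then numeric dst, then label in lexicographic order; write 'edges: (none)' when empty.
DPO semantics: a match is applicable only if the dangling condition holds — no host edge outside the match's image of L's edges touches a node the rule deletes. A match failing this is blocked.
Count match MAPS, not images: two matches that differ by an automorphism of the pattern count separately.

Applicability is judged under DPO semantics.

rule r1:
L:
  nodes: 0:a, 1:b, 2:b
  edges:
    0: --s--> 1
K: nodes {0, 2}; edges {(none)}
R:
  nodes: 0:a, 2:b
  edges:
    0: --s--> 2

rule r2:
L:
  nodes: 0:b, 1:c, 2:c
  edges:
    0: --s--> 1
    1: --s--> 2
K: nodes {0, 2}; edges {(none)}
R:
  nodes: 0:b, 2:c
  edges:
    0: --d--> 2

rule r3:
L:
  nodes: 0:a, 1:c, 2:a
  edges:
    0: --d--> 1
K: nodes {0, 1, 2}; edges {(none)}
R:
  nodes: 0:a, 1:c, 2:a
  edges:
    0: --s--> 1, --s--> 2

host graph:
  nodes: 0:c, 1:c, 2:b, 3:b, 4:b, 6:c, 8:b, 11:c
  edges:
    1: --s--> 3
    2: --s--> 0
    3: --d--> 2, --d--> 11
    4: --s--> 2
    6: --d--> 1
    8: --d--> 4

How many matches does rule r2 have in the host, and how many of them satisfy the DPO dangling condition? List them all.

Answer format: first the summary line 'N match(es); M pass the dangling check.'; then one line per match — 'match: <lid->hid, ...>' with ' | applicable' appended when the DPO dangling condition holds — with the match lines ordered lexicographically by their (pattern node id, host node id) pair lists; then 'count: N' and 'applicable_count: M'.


0 match(es); 0 pass the dangling check.
count: 0
applicable_count: 0


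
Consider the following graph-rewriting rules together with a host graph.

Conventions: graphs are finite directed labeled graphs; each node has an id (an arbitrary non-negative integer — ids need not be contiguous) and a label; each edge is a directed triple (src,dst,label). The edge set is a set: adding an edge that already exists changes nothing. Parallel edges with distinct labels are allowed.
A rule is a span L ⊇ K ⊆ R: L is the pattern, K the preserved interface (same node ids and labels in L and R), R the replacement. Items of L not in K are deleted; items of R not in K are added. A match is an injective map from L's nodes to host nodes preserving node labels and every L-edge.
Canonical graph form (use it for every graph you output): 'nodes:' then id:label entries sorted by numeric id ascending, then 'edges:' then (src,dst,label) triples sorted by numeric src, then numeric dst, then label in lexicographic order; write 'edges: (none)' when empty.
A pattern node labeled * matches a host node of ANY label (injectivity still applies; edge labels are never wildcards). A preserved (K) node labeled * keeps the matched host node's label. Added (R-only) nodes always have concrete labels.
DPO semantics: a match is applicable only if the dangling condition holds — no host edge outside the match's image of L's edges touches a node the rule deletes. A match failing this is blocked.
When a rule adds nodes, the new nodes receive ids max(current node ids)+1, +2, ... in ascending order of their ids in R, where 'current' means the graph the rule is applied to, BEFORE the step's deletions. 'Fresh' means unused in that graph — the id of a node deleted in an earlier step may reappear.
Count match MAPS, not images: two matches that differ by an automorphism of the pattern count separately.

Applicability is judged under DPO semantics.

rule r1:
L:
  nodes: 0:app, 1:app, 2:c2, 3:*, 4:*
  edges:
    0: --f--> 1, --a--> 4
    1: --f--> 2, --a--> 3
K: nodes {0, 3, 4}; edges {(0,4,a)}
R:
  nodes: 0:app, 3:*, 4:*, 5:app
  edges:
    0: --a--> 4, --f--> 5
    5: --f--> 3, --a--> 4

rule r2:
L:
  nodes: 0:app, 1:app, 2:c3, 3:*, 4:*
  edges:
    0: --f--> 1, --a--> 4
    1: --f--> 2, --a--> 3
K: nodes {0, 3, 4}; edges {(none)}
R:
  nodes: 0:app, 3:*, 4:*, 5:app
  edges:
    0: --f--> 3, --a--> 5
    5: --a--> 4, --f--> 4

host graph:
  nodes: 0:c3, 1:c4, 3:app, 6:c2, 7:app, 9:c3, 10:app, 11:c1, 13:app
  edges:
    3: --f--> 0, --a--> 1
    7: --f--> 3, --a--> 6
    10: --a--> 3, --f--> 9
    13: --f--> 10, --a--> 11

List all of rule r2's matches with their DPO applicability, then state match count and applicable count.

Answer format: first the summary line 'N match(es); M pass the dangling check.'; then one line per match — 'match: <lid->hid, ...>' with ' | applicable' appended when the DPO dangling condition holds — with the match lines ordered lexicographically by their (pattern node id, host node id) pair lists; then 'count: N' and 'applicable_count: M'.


2 match(es); 1 pass the dangling check.
match: 0->7, 1->3, 2->0, 3->1, 4->6
match: 0->13, 1->10, 2->9, 3->3, 4->11 | applicable
count: 2
applicable_count: 1


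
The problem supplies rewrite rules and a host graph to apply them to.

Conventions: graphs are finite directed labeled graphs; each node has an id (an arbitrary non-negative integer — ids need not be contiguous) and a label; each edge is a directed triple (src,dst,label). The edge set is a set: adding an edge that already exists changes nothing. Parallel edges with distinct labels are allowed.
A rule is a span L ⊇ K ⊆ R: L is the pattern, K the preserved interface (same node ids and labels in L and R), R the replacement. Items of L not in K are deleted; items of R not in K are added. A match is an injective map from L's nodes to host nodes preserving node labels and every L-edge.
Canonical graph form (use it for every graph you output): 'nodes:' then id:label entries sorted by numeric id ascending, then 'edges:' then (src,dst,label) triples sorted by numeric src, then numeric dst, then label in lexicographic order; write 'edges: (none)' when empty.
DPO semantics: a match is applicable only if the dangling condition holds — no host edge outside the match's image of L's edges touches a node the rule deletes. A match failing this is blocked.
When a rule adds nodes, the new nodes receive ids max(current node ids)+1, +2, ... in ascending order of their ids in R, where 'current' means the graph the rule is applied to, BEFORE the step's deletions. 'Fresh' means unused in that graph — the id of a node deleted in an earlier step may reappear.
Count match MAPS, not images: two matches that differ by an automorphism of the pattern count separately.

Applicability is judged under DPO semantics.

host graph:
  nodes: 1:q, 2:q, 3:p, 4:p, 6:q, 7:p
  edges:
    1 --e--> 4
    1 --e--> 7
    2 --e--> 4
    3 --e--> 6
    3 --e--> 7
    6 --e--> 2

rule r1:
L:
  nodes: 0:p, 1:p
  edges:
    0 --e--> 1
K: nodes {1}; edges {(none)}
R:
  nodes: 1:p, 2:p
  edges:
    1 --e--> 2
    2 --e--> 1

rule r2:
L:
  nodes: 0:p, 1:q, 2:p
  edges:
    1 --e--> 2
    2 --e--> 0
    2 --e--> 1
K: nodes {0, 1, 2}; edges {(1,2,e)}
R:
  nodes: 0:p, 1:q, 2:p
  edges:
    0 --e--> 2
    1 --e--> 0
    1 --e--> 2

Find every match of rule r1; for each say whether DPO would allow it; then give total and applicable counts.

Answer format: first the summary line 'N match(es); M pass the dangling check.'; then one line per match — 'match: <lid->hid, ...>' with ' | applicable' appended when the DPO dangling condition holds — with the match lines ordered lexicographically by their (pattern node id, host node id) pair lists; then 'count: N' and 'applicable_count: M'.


1 match(es); 0 pass the dangling check.
match: 0->3, 1->7
count: 1
applicable_count: 0


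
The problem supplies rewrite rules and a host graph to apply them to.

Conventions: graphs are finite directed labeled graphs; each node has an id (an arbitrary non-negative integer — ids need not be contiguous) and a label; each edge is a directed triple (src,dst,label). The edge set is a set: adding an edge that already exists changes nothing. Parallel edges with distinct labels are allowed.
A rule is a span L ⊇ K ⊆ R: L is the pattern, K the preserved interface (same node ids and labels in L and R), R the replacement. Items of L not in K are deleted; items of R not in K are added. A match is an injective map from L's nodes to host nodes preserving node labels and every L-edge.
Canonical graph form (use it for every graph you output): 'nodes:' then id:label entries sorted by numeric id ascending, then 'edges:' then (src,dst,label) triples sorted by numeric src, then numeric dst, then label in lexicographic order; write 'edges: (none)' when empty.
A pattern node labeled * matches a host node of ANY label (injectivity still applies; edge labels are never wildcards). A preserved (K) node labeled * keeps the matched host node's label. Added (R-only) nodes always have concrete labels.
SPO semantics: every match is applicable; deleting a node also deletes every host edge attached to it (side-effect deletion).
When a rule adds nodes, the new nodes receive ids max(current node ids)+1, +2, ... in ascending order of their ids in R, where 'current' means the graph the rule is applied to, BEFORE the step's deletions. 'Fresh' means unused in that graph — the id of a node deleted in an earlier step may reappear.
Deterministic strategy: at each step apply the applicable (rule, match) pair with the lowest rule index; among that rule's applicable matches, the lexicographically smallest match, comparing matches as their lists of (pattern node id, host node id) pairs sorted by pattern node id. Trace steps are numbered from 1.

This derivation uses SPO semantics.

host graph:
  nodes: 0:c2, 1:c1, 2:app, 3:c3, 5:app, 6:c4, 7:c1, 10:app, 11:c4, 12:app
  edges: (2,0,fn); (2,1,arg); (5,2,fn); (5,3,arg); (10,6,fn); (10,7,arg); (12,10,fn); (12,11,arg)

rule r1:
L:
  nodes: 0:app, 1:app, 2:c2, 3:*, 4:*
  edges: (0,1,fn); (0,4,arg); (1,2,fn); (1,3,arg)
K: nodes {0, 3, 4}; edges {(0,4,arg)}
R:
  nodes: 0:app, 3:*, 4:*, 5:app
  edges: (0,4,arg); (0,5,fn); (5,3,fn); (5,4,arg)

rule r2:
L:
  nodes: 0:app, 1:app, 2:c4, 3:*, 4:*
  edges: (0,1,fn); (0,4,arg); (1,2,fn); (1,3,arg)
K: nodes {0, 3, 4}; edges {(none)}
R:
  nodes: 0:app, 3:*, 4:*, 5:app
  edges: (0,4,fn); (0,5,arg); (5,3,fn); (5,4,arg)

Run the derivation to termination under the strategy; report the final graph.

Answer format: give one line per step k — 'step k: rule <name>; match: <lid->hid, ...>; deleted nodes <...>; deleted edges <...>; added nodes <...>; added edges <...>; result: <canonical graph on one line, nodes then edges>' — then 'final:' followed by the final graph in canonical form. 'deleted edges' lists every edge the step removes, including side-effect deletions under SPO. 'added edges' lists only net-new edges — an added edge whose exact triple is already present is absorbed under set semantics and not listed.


step 1: rule r1; match: 0->5, 1->2, 2->0, 3->1, 4->3; deleted nodes 0, 2; deleted edges (2,0,fn); (2,1,arg); (5,2,fn); added nodes 13; added edges (5,13,fn); (13,1,fn); (13,3,arg); result: nodes: 1:c1, 3:c3, 5:app, 6:c4, 7:c1, 10:app, 11:c4, 12:app, 13:app edges: (5,3,arg); (5,13,fn); (10,6,fn); (10,7,arg); (12,10,fn); (12,11,arg); (13,1,fn); (13,3,arg)
step 2: rule r2; match: 0->12, 1->10, 2->6, 3->7, 4->11; deleted nodes 6, 10; deleted edges (10,6,fn); (10,7,arg); (12,10,fn); (12,11,arg); added nodes 14; added edges (12,11,fn); (12,14,arg); (14,7,fn); (14,11,arg); result: nodes: 1:c1, 3:c3, 5:app, 7:c1, 11:c4, 12:app, 13:app, 14:app edges: (5,3,arg); (5,13,fn); (12,11,fn); (12,14,arg); (13,1,fn); (13,3,arg); (14,7,fn); (14,11,arg)
final:
nodes: 1:c1, 3:c3, 5:app, 7:c1, 11:c4, 12:app, 13:app, 14:app
edges: (5,3,arg); (5,13,fn); (12,11,fn); (12,14,arg); (13,1,fn); (13,3,arg); (14,7,fn); (14,11,arg)


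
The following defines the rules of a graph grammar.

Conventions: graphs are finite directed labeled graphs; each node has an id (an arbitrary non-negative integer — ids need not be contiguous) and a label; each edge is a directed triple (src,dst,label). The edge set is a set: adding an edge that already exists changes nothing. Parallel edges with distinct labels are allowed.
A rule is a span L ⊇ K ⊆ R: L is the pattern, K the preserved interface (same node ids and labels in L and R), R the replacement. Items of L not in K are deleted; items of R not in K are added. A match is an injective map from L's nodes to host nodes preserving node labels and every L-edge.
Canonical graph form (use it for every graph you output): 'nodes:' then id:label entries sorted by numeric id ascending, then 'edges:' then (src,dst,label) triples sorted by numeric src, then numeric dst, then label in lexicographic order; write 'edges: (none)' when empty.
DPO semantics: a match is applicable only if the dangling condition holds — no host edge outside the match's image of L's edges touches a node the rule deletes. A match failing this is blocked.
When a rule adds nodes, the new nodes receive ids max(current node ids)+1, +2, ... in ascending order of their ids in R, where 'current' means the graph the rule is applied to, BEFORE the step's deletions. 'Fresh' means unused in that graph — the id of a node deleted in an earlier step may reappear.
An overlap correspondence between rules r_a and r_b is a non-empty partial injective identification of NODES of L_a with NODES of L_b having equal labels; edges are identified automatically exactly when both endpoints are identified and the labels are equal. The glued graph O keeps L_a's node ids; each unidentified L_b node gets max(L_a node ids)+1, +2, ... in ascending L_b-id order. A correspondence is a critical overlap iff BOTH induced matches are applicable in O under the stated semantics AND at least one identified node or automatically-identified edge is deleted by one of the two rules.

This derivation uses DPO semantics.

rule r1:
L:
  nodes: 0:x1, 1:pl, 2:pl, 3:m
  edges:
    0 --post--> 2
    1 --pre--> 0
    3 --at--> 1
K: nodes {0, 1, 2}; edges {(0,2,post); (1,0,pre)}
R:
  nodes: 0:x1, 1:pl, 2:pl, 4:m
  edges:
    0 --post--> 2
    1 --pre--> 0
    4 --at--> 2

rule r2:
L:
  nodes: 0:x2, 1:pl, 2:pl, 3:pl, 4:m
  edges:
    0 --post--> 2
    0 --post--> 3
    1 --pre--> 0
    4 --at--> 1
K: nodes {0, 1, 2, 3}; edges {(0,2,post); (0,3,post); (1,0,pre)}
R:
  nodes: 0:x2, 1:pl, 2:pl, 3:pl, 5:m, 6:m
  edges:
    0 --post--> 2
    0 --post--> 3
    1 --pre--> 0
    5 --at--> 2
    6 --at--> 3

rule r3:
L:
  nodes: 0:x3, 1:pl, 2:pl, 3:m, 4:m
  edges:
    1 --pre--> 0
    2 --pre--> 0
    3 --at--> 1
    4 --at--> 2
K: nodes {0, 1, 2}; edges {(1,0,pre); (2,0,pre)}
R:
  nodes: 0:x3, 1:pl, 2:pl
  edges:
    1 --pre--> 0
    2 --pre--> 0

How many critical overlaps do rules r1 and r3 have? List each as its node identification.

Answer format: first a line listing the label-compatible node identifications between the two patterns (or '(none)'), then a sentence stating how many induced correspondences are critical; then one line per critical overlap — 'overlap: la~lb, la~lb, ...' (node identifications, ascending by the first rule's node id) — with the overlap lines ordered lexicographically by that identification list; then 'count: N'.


label-compatible node identifications between L(r1) and L(r3): 1~1, 1~2, 2~1, 2~2, 3~3, 3~4
4 of the induced correspondences are critical overlaps of r1 and r3.
overlap: 1~1, 2~2, 3~3
overlap: 1~1, 3~3
overlap: 1~2, 2~1, 3~4
overlap: 1~2, 3~4
count: 4


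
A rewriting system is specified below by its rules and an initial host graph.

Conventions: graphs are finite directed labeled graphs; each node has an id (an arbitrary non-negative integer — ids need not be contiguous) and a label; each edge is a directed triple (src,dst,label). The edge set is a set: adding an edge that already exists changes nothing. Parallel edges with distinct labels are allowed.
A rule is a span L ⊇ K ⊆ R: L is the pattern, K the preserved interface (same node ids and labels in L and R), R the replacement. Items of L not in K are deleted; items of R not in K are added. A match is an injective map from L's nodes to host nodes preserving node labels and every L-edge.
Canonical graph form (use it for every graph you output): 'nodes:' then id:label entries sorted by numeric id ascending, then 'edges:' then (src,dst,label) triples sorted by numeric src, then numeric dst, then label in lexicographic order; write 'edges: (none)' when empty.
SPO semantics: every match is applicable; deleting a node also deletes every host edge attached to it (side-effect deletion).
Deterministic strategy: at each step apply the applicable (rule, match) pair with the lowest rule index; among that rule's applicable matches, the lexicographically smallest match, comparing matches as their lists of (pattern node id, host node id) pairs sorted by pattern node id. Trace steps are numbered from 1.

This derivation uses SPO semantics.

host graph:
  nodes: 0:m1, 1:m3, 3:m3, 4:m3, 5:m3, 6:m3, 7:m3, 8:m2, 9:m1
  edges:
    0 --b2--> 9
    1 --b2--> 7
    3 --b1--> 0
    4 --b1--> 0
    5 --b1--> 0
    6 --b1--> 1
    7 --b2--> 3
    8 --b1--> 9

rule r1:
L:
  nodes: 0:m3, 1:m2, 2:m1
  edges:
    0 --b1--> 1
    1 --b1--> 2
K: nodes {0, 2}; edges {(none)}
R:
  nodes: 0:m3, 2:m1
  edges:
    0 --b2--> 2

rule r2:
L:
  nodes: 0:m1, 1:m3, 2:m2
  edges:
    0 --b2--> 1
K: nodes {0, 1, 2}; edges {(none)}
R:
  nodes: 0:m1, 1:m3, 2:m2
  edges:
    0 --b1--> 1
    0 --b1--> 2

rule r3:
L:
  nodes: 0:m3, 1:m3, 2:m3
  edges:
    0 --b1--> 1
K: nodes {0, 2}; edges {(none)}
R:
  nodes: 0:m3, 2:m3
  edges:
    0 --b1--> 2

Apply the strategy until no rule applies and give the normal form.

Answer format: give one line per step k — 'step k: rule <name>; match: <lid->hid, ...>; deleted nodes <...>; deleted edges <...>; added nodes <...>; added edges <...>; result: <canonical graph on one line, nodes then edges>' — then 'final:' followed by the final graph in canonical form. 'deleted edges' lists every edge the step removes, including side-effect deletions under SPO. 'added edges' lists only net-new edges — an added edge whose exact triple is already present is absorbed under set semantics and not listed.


step 1: rule r3; match: 0->6, 1->1, 2->3; deleted nodes 1; deleted edges (1,7,b2); (6,1,b1); added nodes (none); added edges (6,3,b1); result: nodes: 0:m1, 3:m3, 4:m3, 5:m3, 6:m3, 7:m3, 8:m2, 9:m1 edges: (0,9,b2); (3,0,b1); (4,0,b1); (5,0,b1); (6,3,b1); (7,3,b2); (8,9,b1)
step 2: rule r3; match: 0->6, 1->3, 2->4; deleted nodes 3; deleted edges (3,0,b1); (6,3,b1); (7,3,b2); added nodes (none); added edges (6,4,b1); result: nodes: 0:m1, 4:m3, 5:m3, 6:m3, 7:m3, 8:m2, 9:m1 edges: (0,9,b2); (4,0,b1); (5,0,b1); (6,4,b1); (8,9,b1)
step 3: rule r3; match: 0->6, 1->4, 2->5; deleted nodes 4; deleted edges (4,0,b1); (6,4,b1); added nodes (none); added edges (6,5,b1); result: nodes: 0:m1, 5:m3, 6:m3, 7:m3, 8:m2, 9:m1 edges: (0,9,b2); (5,0,b1); (6,5,b1); (8,9,b1)
step 4: rule r3; match: 0->6, 1->5, 2->7; deleted nodes 5; deleted edges (5,0,b1); (6,5,b1); added nodes (none); added edges (6,7,b1); result: nodes: 0:m1, 6:m3, 7:m3, 8:m2, 9:m1 edges: (0,9,b2); (6,7,b1); (8,9,b1)
final:
nodes: 0:m1, 6:m3, 7:m3, 8:m2, 9:m1
edges: (0,9,b2); (6,7,b1); (8,9,b1)


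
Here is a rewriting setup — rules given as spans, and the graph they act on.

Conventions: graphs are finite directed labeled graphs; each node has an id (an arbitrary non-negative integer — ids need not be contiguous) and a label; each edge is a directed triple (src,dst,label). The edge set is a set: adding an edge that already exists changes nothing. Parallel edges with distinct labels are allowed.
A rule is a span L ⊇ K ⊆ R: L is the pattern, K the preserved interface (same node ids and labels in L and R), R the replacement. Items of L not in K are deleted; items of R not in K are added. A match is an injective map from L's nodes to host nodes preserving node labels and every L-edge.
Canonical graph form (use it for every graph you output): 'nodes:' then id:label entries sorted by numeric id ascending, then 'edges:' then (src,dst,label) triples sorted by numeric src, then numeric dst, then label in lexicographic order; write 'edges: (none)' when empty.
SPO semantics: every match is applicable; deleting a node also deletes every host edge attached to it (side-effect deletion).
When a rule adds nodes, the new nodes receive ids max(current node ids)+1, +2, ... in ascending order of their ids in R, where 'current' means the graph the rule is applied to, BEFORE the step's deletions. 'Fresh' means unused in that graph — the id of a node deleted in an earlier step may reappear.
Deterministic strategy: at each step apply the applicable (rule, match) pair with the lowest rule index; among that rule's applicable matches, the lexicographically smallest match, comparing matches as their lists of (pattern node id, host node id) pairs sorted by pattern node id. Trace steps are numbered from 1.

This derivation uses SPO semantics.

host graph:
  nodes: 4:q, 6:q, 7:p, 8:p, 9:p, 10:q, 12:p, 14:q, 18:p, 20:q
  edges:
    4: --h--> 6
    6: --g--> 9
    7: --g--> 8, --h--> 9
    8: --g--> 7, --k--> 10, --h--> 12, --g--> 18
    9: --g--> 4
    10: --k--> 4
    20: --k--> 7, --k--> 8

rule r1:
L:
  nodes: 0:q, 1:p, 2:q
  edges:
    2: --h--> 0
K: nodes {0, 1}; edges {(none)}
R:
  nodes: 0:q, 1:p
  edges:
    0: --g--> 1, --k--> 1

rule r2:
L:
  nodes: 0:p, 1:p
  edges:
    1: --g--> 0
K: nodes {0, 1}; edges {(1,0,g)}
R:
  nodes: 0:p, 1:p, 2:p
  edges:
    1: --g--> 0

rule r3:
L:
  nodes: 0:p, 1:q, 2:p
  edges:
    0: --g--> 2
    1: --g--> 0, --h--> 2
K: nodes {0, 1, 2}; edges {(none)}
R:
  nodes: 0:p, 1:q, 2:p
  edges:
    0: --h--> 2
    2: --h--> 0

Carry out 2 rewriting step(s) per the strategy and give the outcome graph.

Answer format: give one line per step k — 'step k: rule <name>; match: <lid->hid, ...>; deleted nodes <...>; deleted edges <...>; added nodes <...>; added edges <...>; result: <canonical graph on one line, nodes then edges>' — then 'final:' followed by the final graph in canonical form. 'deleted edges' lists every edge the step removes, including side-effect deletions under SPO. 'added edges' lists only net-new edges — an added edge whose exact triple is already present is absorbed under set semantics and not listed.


step 1: rule r1; match: 0->6, 1->7, 2->4; deleted nodes 4; deleted edges (4,6,h); (9,4,g); (10,4,k); added nodes (none); added edges (6,7,g); (6,7,k); result: nodes: 6:q, 7:p, 8:p, 9:p, 10:q, 12:p, 14:q, 18:p, 20:q edges: (6,7,g); (6,7,k); (6,9,g); (7,8,g); (7,9,h); (8,7,g); (8,10,k); (8,12,h); (8,18,g); (20,7,k); (20,8,k)
step 2: rule r2; match: 0->7, 1->8; deleted nodes (none); deleted edges (none); added nodes 21; added edges (none); result: nodes: 6:q, 7:p, 8:p, 9:p, 10:q, 12:p, 14:q, 18:p, 20:q, 21:p edges: (6,7,g); (6,7,k); (6,9,g); (7,8,g); (7,9,h); (8,7,g); (8,10,k); (8,12,h); (8,18,g); (20,7,k); (20,8,k)
final:
nodes: 6:q, 7:p, 8:p, 9:p, 10:q, 12:p, 14:q, 18:p, 20:q, 21:p
edges: (6,7,g); (6,7,k); (6,9,g); (7,8,g); (7,9,h); (8,7,g); (8,10,k); (8,12,h); (8,18,g); (20,7,k); (20,8,k)


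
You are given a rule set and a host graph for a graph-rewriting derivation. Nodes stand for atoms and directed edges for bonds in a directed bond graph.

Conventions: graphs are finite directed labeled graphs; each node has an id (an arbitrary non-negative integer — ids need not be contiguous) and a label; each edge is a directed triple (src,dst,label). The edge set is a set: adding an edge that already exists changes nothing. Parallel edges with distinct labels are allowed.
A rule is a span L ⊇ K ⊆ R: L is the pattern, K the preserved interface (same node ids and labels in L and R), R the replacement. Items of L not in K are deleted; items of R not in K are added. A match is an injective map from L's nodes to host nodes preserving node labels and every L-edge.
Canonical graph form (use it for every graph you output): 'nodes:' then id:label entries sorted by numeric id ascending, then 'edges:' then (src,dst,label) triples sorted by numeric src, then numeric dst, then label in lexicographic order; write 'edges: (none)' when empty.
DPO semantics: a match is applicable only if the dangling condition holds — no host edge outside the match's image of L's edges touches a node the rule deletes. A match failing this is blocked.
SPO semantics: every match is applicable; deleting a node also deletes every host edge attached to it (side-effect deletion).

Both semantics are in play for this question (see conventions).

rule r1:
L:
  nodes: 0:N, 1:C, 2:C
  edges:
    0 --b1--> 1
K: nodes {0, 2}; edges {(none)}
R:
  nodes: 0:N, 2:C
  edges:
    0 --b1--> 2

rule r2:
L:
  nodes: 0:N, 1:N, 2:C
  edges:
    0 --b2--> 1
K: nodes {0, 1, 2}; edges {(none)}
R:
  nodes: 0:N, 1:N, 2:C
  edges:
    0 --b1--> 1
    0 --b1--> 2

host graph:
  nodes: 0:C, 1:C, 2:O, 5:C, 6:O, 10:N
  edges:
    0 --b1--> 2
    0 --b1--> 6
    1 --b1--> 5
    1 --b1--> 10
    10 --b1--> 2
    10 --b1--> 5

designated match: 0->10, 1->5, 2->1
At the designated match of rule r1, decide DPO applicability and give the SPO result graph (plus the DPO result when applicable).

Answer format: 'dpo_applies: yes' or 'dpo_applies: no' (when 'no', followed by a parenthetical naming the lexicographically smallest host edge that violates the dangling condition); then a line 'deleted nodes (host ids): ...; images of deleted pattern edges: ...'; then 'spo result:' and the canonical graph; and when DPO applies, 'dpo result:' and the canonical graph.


dpo_applies: no
(the rule deletes node 5, which keeps host edge (1,5,b1) outside the match image — the dangling condition fails, DPO blocks; SPO proceeds and side-deletes such edges)
deleted nodes (host ids): 5; images of deleted pattern edges: (10,5,b1)
spo result:
nodes: 0:C, 1:C, 2:O, 6:O, 10:N
edges: (0,2,b1); (0,6,b1); (1,10,b1); (10,1,b1); (10,2,b1)


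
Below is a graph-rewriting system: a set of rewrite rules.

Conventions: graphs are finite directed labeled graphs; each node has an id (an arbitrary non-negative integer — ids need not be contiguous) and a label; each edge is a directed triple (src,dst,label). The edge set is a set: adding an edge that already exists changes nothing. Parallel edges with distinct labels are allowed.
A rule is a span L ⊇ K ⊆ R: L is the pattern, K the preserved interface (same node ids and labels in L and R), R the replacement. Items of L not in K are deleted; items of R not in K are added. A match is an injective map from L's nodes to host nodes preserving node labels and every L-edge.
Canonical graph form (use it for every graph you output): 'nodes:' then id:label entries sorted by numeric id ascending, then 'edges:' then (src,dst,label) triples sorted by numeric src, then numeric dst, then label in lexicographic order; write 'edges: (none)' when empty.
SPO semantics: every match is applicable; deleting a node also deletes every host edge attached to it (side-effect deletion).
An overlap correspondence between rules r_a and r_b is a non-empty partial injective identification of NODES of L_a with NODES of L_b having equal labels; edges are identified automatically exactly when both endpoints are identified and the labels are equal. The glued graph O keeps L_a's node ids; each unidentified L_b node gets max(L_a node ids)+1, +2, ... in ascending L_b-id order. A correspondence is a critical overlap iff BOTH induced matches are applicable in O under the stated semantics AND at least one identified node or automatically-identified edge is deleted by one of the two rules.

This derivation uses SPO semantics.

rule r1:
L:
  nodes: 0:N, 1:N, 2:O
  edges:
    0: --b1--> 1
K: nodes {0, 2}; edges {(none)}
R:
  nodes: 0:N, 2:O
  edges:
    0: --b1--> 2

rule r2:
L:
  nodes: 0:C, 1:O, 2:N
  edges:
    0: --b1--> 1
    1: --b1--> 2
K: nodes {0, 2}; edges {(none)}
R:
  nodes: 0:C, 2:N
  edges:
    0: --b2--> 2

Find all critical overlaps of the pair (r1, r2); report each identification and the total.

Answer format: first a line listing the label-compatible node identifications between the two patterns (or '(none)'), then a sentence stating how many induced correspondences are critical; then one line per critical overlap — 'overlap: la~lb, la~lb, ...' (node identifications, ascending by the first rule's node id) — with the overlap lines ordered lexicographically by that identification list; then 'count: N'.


label-compatible node identifications between L(r1) and L(r2): 0~2, 1~2, 2~1
4 of the induced correspondences are critical overlaps of r1 and r2.
overlap: 0~2, 2~1
overlap: 1~2
overlap: 1~2, 2~1
overlap: 2~1
count: 4


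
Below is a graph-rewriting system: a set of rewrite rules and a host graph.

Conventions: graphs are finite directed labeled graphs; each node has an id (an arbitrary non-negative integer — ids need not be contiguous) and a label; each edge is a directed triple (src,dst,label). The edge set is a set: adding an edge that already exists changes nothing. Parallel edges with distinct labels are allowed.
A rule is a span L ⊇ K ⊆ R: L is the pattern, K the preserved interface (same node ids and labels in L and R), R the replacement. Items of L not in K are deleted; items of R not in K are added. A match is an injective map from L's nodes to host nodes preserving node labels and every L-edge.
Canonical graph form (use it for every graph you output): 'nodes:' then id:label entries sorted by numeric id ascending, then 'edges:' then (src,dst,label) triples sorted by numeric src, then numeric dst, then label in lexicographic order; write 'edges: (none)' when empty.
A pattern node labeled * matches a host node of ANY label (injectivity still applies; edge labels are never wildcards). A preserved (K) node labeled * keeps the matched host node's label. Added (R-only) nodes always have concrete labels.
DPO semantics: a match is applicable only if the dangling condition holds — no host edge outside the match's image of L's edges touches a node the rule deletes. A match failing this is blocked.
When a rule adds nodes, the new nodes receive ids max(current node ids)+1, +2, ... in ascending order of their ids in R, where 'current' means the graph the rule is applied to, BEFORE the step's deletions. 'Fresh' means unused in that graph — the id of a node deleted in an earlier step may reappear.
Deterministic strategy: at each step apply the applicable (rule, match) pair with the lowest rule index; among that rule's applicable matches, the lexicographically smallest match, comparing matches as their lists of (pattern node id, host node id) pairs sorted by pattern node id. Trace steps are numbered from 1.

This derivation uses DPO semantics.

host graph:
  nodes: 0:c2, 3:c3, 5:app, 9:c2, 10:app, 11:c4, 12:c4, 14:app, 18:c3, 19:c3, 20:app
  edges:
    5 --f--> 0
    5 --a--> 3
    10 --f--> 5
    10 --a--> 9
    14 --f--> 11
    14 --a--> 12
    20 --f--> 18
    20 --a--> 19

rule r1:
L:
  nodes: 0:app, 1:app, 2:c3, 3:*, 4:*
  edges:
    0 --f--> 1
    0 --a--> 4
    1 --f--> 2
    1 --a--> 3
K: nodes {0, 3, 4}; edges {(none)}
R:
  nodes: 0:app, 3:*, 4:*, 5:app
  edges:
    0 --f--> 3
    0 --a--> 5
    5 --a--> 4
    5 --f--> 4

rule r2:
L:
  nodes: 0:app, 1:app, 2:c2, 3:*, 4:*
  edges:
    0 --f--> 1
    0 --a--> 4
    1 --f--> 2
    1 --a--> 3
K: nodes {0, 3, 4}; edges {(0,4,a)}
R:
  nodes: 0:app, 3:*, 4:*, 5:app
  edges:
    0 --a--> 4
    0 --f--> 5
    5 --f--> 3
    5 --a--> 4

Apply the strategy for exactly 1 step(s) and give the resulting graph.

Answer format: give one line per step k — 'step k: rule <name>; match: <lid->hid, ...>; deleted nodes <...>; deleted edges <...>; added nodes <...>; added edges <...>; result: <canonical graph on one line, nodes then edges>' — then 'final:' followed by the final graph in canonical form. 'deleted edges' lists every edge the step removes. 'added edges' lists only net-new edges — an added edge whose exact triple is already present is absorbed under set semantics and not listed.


step 1: rule r2; match: 0->10, 1->5, 2->0, 3->3, 4->9; deleted nodes 0, 5; deleted edges (5,0,f); (5,3,a); (10,5,f); added nodes 21; added edges (10,21,f); (21,3,f); (21,9,a); result: nodes: 3:c3, 9:c2, 10:app, 11:c4, 12:c4, 14:app, 18:c3, 19:c3, 20:app, 21:app edges: (10,9,a); (10,21,f); (14,11,f); (14,12,a); (20,18,f); (20,19,a); (21,3,f); (21,9,a)
final:
nodes: 3:c3, 9:c2, 10:app, 11:c4, 12:c4, 14:app, 18:c3, 19:c3, 20:app, 21:app
edges: (10,9,a); (10,21,f); (14,11,f); (14,12,a); (20,18,f); (20,19,a); (21,3,f); (21,9,a)


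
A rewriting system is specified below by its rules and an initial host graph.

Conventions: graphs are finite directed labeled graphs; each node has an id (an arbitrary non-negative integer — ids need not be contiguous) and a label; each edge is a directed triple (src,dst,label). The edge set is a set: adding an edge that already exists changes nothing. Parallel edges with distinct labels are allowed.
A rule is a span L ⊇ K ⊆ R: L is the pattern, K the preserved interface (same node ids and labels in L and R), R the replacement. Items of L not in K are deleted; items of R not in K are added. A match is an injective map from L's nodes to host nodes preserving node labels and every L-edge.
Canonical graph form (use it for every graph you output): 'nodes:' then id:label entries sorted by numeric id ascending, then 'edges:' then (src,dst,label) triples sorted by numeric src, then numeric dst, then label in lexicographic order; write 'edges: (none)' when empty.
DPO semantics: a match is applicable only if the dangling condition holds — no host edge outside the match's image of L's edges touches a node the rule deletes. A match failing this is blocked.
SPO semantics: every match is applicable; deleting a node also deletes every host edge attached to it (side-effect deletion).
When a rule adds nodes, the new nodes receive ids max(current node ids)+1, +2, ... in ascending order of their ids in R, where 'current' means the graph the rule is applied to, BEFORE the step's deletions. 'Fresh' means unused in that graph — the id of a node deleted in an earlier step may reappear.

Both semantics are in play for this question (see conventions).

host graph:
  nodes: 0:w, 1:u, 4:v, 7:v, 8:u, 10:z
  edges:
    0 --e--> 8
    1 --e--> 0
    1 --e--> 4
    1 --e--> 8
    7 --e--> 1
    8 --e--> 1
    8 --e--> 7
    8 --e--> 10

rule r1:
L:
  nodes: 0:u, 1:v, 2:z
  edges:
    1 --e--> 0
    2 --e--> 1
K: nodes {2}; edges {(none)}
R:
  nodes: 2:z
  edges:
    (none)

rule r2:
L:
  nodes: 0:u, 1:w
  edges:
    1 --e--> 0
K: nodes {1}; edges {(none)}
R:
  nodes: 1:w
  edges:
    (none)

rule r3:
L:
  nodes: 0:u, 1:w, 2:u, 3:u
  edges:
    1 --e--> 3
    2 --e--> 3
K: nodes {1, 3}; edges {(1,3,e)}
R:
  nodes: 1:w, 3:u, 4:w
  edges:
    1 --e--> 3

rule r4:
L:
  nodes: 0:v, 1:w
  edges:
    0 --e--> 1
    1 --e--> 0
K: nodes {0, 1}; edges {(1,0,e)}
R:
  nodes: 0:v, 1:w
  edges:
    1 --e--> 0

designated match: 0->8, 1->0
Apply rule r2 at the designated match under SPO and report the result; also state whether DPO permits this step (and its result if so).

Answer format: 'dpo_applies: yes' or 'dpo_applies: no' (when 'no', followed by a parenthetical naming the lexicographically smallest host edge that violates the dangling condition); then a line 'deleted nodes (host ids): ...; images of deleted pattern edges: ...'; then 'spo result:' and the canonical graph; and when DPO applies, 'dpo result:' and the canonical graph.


dpo_applies: no
(the rule deletes node 8, which keeps host edge (1,8,e) outside the match image — the dangling condition fails, DPO blocks; SPO proceeds and side-deletes such edges)
deleted nodes (host ids): 8; images of deleted pattern edges: (0,8,e)
spo result:
nodes: 0:w, 1:u, 4:v, 7:v, 10:z
edges: (1,0,e); (1,4,e); (7,1,e)
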